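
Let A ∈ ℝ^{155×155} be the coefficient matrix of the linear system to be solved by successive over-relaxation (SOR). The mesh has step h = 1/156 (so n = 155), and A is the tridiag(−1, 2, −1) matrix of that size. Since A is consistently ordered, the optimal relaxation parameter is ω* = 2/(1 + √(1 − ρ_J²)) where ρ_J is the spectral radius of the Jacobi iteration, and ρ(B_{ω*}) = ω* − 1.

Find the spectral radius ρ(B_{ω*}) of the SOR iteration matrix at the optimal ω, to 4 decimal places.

ρ_SOR = 0.9605

spectrum of D⁻¹(L+U) = {cos(kπ/156) : 1≤k≤155}; ρ_J = cos(π/156) = 0.9998.
1 − cos²(π/156) = sin²(π/156) ⇒ √(1−ρ_J²) = sin(π/156) = 0.02014.
So ω* = 2/1.02014 = 1.9605 (Young).
ρ_SOR = ω* − 1 = 1.9605 − 1 = 0.9605.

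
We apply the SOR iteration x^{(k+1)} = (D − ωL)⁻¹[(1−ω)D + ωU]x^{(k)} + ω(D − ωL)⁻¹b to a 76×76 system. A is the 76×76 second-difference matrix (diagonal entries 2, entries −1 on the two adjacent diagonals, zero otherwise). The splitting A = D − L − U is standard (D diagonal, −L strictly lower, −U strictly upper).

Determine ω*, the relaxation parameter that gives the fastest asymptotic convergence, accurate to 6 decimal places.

n=76: λ(B_J) = 1 − λ(A)/2 = cos(kπ/77); k=1 gives ρ_J = 0.999168.
√(1 − cos²(π/77)) = sin(π/77) ≈ 0.0407886.
ω* = 2/(1 + 0.0407886) = 2/1.0407886 = 1.921620.
ρ_SOR = ω* − 1 ≈ 0.921620.

ω* = 1.921620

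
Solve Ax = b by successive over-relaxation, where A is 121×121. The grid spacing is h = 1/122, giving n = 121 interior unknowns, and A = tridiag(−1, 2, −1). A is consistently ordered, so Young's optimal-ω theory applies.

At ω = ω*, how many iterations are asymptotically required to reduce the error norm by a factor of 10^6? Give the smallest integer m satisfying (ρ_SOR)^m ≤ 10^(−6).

m = 269

With n=121, ρ(Jacobi) = cos(π/122) = 0.9996685.
√(1 − cos²(π/122)) = sin(π/122) ≈ 0.0257479.
Young: ω* = 2/(1+√(1−ρ_J²)) = 2/(1+0.0257479) = 2/1.0257479 = 1.9497968.
Hence ρ(B_{ω*}) = 1.9497968 − 1 = 0.9497968.
m ≥ 6·ln10 / (−ln 0.9497968) = 268.225; smallest integer m = 269.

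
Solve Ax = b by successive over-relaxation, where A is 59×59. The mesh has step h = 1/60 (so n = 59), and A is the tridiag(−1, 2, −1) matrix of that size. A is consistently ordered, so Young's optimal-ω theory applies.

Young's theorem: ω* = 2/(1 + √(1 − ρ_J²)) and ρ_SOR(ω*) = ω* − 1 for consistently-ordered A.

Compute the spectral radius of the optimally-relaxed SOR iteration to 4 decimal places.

B_J for the 59×59 system has eigenvalues cos(kπ/60); ρ_J = cos(π/60) = 0.9986.
√(1 − cos²(π/60)) = sin(π/60) ≈ 0.05234.
Young: ω* = 2/(1+√(1−ρ_J²)) = 2/(1+0.05234) = 2/1.05234 = 1.9005.
ρ_SOR = ω* − 1 ≈ 0.9005.

ρ_SOR = 0.9005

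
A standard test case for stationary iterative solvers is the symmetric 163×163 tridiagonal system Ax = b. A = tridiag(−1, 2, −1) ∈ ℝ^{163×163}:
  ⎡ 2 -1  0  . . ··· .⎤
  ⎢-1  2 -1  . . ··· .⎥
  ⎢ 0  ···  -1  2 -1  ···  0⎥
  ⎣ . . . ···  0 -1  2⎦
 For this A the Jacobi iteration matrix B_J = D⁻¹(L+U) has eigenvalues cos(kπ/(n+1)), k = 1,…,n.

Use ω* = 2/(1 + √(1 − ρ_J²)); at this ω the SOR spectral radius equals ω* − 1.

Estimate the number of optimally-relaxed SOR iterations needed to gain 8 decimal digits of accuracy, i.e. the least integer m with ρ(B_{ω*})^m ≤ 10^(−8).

m = 481

With n=163, ρ(Jacobi) = cos(π/164) = 0.9998165.
1 − cos²(π/164) = sin²(π/164) ⇒ √(1−ρ_J²) = sin(π/164) = 0.0191549.
ω* = 2/(1 + 0.0191549) = 2/1.0191549 = 1.9624102.
At ω = 1.9624102 every |λ(B_ω)| = ω−1, so ρ_SOR = 0.9624102.
(0.9624102)^m ≤ 10^{−8}  ⇒  m·ln(0.9624102) ≤ −8·ln10  ⇒  m ≥ 480.776  ⇒  m = 481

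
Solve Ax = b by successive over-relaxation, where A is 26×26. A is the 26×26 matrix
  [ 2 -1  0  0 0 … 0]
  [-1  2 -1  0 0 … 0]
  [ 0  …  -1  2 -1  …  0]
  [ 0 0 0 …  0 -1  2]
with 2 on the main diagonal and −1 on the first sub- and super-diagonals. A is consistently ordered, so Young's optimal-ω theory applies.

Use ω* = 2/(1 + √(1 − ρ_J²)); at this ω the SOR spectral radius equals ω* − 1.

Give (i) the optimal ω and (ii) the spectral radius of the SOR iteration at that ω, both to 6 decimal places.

ω* = 1.791966, ρ_SOR = 0.791966

[ρ_J] n=26: ρ(B_J) = cos(π/(n+1)) = cos(π/27) = 0.993238.
√(1−ρ_J²) simplifies to sin(π/27) = 0.1160929.
ω* = 2 / (1 + 0.1160929) = 2 / 1.1160929 ≈ 1.791966.
At ω = 1.791966 every |λ(B_ω)| = ω−1, so ρ_SOR = 0.791966.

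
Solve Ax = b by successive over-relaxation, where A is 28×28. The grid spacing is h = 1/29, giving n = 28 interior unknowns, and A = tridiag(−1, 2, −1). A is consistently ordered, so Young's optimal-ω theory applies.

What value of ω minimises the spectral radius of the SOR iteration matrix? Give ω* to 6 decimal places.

ρ_J = max_k |cos(kπ/29)| = cos(π/29) = 0.994138
√(1−ρ_J²) = |sin(π/29)| = 0.1081190
ω* = 2 / (1 + 0.1081190) = 2 / 1.1081190 ≈ 1.804860.
ρ_SOR = ω* − 1 ≈ 0.804860.

ω* = 1.804860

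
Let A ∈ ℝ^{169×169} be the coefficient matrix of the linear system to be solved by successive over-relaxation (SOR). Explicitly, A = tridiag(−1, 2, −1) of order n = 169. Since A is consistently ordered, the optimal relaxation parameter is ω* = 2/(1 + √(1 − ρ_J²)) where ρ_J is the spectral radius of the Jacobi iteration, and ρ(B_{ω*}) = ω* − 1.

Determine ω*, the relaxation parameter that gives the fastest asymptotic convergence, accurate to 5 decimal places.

ω* = 1.96371

spectrum of D⁻¹(L+U) = {cos(kπ/170) : 1≤k≤169}; ρ_J = cos(π/170) = 0.99983.
√(1−ρ_J²) = |sin(π/170)| = 0.018479
ω* = 2 / (1 + 0.018479) = 2 / 1.018479 ≈ 1.96371.
and ρ(B_{ω*}) = 1.96371 − 1 = 0.96371.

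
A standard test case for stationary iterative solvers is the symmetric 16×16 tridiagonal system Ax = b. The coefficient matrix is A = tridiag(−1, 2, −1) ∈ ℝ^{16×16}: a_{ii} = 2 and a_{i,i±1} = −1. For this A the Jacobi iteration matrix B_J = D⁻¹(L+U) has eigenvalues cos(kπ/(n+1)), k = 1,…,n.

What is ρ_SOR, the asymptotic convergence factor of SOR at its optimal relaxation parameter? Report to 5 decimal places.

With n=16, ρ(Jacobi) = cos(π/17) = 0.98297.
root = sin(π/17) = 0.183750  (since 1−cos² = sin²).
[ω*] 2 ÷ (1 + 0.183750) = 2 ÷ 1.183750 = 1.68955.
ρ_SOR = ω* − 1 = 1.68955 − 1 = 0.68955.

ρ_SOR = 0.68955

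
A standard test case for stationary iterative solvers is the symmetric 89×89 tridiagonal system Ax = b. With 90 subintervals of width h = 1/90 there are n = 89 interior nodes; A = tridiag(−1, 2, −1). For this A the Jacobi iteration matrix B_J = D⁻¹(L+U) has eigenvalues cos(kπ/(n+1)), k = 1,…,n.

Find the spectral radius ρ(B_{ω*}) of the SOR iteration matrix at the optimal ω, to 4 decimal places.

ρ_J = max_k |cos(kπ/90)| = cos(π/90) = 0.9994
1 − cos²(π/90) = sin²(π/90) ⇒ √(1−ρ_J²) = sin(π/90) = 0.03490.
So ω* = 2/1.03490 = 1.9326 (Young).
At ω = 1.9326 every |λ(B_ω)| = ω−1, so ρ_SOR = 0.9326.

ρ_SOR = 0.9326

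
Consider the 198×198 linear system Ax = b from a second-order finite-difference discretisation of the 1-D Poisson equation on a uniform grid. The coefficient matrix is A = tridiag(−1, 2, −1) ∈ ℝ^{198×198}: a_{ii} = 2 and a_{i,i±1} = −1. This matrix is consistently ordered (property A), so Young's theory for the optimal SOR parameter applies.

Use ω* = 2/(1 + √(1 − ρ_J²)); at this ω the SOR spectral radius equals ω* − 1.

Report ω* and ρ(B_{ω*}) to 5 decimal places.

B_J for the 198×198 system has eigenvalues cos(kπ/199); ρ_J = cos(π/199) = 0.99988.
1 − cos²(π/199) = sin²(π/199) ⇒ √(1−ρ_J²) = sin(π/199) = 0.015786.
ω* = 2/(1+0.015786) = 1.96892
ρ_SOR = ω* − 1 ≈ 0.96892.

ω* = 1.96892, ρ_SOR = 0.96892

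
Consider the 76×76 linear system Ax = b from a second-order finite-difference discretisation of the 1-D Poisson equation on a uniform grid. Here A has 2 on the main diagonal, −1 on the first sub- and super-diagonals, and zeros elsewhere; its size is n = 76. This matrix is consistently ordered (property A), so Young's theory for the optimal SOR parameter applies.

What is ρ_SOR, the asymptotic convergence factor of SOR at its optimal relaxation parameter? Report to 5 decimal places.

n=76: λ(B_J) = 1 − λ(A)/2 = cos(kπ/77); k=1 gives ρ_J = 0.99917.
√(1−ρ_J²) simplifies to sin(π/77) = 0.040789.
ω* = 2/(1 + 0.040789) = 2/1.040789 = 1.92162.
Hence ρ(B_{ω*}) = 1.92162 − 1 = 0.92162.

ρ_SOR = 0.92162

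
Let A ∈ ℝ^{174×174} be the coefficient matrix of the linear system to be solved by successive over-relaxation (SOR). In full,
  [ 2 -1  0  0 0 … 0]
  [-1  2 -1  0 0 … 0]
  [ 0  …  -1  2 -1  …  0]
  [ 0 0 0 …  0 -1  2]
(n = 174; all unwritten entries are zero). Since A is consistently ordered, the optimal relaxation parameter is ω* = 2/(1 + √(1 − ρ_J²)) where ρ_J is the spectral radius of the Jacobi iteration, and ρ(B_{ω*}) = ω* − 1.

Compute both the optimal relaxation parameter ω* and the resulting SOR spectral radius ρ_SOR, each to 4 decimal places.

ω* = 1.9647, ρ_SOR = 0.9647

B_J for the 174×174 system has eigenvalues cos(kπ/175); ρ_J = cos(π/175) = 0.9998.
√(1−ρ_J²) simplifies to sin(π/175) = 0.01795.
ω* = 2/(1 + 0.01795) = 2/1.01795 = 1.9647.
ρ_SOR = ω* − 1 ≈ 0.9647.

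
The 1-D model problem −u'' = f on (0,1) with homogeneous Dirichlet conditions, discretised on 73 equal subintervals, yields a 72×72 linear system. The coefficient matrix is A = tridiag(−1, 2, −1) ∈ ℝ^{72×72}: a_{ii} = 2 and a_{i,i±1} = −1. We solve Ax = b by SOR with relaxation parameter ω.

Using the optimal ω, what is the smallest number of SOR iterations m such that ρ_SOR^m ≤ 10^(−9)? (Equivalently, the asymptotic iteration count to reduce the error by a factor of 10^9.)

B_J for the 72×72 system has eigenvalues cos(kπ/73); ρ_J = cos(π/73) = 0.9990741.
1 − cos²(π/73) = sin²(π/73) ⇒ √(1−ρ_J²) = sin(π/73) = 0.0430222.
ω* = 2/(1+0.0430222) = 1.9175047
Hence ρ(B_{ω*}) = 1.9175047 − 1 = 0.9175047.
Need (0.9175047)^m ≤ 10^(−9): m ≥ 9·ln10/|ln 0.9175047| = 20.7233/0.0860976 = 240.695 ⇒ m = 241.

m = 241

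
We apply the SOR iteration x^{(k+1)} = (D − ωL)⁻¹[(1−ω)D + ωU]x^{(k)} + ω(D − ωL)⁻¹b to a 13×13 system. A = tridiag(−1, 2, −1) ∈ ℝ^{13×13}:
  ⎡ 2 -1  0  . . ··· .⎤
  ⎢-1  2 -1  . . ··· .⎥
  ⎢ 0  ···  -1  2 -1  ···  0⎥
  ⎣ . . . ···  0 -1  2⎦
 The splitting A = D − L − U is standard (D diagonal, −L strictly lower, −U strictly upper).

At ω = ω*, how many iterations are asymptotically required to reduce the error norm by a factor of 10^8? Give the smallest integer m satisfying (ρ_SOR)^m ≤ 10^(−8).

m = 41

n=13: λ(B_J) = 1 − λ(A)/2 = cos(kπ/14); k=1 gives ρ_J = 0.9749279.
√(1−ρ_J²) simplifies to sin(π/14) = 0.2225209.
So ω* = 2/1.2225209 = 1.6359639 (Young).
Hence ρ(B_{ω*}) = 1.6359639 − 1 = 0.6359639.
Need (0.6359639)^m ≤ 10^(−8): m ≥ 8·ln10/|ln 0.6359639| = 18.4207/0.452613 = 40.699 ⇒ m = 41.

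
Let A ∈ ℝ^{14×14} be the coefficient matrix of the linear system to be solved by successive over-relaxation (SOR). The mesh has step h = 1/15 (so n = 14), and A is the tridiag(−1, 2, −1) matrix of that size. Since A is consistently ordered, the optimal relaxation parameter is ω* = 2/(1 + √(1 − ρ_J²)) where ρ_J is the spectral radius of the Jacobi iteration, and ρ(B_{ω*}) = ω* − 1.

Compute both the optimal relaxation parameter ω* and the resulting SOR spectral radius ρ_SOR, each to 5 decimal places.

ω* = 1.65575, ρ_SOR = 0.65575

With n=14, ρ(Jacobi) = cos(π/15) = 0.97815.
√(1−ρ_J²) simplifies to sin(π/15) = 0.207912.
Young: ω* = 2/(1+√(1−ρ_J²)) = 2/(1+0.207912) = 2/1.207912 = 1.65575.
ρ_SOR = ω* − 1 = 1.65575 − 1 = 0.65575.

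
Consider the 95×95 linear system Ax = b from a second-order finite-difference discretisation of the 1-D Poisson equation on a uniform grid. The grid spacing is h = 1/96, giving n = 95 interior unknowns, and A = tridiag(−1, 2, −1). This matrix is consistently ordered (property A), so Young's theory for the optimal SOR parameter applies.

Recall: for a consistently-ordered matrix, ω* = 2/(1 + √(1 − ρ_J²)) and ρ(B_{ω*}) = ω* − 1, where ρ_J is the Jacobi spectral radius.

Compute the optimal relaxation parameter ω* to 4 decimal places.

ω* = 1.9366

ρ_J = max_k |cos(kπ/96)| = cos(π/96) = 0.9995
√(1−ρ_J²) = |sin(π/96)| = 0.03272
[ω*] 2 ÷ (1 + 0.03272) = 2 ÷ 1.03272 = 1.9366.
ρ_SOR = ω* − 1 = 1.9366 − 1 = 0.9366.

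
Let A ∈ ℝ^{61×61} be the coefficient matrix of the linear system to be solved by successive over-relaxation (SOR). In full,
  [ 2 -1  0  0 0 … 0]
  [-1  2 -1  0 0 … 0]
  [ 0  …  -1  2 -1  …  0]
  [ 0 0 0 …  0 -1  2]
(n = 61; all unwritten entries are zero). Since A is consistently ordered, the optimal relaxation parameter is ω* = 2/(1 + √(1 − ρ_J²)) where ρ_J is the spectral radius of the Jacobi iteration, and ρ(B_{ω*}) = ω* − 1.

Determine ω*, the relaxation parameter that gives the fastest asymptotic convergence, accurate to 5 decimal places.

ω* = 1.90359

n=61: λ(B_J) = 1 − λ(A)/2 = cos(kπ/62); k=1 gives ρ_J = 0.99872.
√(1−ρ_J²) simplifies to sin(π/62) = 0.050649.
Young: ω* = 2/(1+√(1−ρ_J²)) = 2/(1+0.050649) = 2/1.050649 = 1.90359.
ρ(B_{ω*}) = ω*−1 = 0.90359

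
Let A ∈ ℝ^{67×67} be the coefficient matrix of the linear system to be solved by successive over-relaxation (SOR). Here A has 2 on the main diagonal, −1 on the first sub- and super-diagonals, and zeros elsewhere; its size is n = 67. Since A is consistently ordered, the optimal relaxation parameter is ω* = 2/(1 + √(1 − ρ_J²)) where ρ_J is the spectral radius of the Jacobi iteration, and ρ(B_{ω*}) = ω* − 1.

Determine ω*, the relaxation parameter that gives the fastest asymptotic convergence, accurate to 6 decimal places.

[ρ_J] n=67: ρ(B_J) = cos(π/(n+1)) = cos(π/68) = 0.998933.
√(1−ρ_J²) = |sin(π/68)| = 0.0461835
[ω*] 2 ÷ (1 + 0.0461835) = 2 ÷ 1.0461835 = 1.911711.
Hence ρ(B_{ω*}) = 1.911711 − 1 = 0.911711.

ω* = 1.911711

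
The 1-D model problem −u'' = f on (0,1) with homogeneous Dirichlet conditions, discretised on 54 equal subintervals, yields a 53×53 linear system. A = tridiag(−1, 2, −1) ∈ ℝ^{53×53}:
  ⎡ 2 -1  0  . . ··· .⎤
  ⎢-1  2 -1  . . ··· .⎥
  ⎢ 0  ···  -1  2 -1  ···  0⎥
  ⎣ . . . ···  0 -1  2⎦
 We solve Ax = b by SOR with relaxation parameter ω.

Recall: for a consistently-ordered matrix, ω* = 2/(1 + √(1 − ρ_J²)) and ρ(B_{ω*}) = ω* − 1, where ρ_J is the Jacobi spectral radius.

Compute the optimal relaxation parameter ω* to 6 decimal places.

½·tridiag(1,0,1) at n=53: λ_k = cos(kπ/54); max |λ| at k=1 ⇒ ρ_J = cos(π/54) ≈ 0.998308.
√(1−ρ_J²) = |sin(π/54)| = 0.0581448
Then 2/(1+√(1−ρ_J²)) = 2/(1+0.0581448); ω* = 2/1.0581448 = 1.890100.
ρ_SOR = ω* − 1 ≈ 0.890100.

ω* = 1.890100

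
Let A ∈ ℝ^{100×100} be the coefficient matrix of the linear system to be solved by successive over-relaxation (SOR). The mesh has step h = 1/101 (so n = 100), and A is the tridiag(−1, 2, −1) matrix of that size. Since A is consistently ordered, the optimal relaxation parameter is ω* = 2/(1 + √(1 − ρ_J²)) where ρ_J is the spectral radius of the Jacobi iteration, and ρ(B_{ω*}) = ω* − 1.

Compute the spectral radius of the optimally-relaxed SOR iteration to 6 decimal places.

ρ_J = max_k |cos(kπ/101)| = cos(π/101) = 0.999516
√(1−ρ_J²) = |sin(π/101)| = 0.0310999
So ω* = 2/1.0310999 = 1.939676 (Young).
ρ_SOR = ω* − 1 = 1.939676 − 1 = 0.939676.

ρ_SOR = 0.939676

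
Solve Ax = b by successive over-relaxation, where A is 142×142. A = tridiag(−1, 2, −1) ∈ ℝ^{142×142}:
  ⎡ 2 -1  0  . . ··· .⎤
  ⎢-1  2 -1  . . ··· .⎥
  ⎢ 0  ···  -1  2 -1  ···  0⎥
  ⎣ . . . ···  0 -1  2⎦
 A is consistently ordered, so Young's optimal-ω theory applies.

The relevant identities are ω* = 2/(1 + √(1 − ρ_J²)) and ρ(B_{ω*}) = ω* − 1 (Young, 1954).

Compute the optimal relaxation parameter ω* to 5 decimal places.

[ρ_J] n=142: ρ(B_J) = cos(π/(n+1)) = cos(π/143) = 0.99976.
√(1 − cos²(π/143)) = sin(π/143) ≈ 0.021967.
Young: ω* = 2/(1+√(1−ρ_J²)) = 2/(1+0.021967) = 2/1.021967 = 1.95701.
ρ_SOR = ω* − 1 = 1.95701 − 1 = 0.95701.

ω* = 1.95701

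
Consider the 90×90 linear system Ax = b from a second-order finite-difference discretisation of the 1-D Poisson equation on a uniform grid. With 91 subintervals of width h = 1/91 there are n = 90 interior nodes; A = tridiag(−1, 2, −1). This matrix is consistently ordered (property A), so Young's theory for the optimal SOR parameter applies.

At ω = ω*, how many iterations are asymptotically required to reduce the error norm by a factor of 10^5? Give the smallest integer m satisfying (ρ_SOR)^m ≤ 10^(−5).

With n=90, ρ(Jacobi) = cos(π/91) = 0.9994041.
√(1−ρ_J²) = |sin(π/91)| = 0.0345161
ω* = 2/(1+0.0345161) = 1.9332710
ρ_SOR = ω* − 1 ≈ 0.9332710.
Need (0.9332710)^m ≤ 10^(−5): m ≥ 5·ln10/|ln 0.9332710| = 11.5129/0.0690597 = 166.709 ⇒ m = 167.

m = 167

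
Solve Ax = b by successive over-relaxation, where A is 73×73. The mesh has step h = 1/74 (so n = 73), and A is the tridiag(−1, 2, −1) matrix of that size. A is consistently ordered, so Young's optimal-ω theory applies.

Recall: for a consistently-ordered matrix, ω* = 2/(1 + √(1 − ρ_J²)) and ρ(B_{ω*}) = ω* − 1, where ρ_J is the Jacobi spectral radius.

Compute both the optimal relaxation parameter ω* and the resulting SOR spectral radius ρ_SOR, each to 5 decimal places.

B_J for the 73×73 system has eigenvalues cos(kπ/74); ρ_J = cos(π/74) = 0.99910.
√(1−ρ_J²) simplifies to sin(π/74) = 0.042441.
ω* = 2/(1+0.042441) = 1.91857
and ρ(B_{ω*}) = 1.91857 − 1 = 0.91857.

ω* = 1.91857, ρ_SOR = 0.91857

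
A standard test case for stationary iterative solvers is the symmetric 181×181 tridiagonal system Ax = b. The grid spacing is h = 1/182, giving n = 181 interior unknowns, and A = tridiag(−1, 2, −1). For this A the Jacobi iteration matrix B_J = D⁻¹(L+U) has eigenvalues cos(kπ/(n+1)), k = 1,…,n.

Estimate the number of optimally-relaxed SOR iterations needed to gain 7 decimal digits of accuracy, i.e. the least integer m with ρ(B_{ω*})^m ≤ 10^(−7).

n=181: λ(B_J) = 1 − λ(A)/2 = cos(kπ/182); k=1 gives ρ_J = 0.9998510.
√(1−ρ_J²) simplifies to sin(π/182) = 0.0172606.
ω* = 2/(1 + 0.0172606) = 2/1.0172606 = 1.9660645.
and ρ(B_{ω*}) = 1.9660645 − 1 = 0.9660645.
Need (0.9660645)^m ≤ 10^(−7): m ≥ 7·ln10/|ln 0.9660645| = 16.1181/0.0345247 = 466.857 ⇒ m = 467.

m = 467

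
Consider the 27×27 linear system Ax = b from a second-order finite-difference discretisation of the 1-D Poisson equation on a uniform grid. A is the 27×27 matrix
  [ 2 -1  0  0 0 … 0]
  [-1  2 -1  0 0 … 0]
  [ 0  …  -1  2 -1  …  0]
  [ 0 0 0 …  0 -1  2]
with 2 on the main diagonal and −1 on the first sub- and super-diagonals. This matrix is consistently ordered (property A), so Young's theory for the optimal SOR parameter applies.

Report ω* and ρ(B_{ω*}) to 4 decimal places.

B_J for the 27×27 system has eigenvalues cos(kπ/28); ρ_J = cos(π/28) = 0.9937.
root = sin(π/28) = 0.11196  (since 1−cos² = sin²).
So ω* = 2/1.11196 = 1.7986 (Young).
At ω = 1.7986 every |λ(B_ω)| = ω−1, so ρ_SOR = 0.7986.

ω* = 1.7986, ρ_SOR = 0.7986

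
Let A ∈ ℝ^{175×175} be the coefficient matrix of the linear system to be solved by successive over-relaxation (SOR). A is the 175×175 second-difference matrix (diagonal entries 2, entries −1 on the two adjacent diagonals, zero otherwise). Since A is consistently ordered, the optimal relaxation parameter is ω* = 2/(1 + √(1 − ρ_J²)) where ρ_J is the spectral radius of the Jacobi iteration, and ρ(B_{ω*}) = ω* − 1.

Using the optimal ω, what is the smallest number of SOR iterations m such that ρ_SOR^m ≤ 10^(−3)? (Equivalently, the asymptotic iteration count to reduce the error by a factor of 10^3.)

B_J for the 175×175 system has eigenvalues cos(kπ/176); ρ_J = cos(π/176) = 0.9998407.
root = sin(π/176) = 0.0178490  (since 1−cos² = sin²).
Young: ω* = 2/(1+√(1−ρ_J²)) = 2/(1+0.0178490) = 2/1.0178490 = 1.9649280.
Hence ρ(B_{ω*}) = 1.9649280 − 1 = 0.9649280.
ρ_SOR^m ≤ 10^(−3) ⇔ m ≥ 3·ln10/(−ln 0.9649280) = 6.90776/0.0357018 = 193.485; m = ⌈193.485⌉ = 194.

m = 194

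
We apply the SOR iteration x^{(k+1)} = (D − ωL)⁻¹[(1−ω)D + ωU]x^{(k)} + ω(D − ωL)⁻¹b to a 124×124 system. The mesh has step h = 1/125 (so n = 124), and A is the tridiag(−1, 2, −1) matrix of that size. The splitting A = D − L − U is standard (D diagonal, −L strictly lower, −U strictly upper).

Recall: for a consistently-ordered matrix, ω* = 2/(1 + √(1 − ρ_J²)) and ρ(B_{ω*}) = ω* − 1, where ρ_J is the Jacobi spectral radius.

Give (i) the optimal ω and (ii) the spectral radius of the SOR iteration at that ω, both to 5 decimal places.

spectrum of D⁻¹(L+U) = {cos(kπ/125) : 1≤k≤124}; ρ_J = cos(π/125) = 0.99968.
1 − cos²(π/125) = sin²(π/125) ⇒ √(1−ρ_J²) = sin(π/125) = 0.025130.
Young: ω* = 2/(1+√(1−ρ_J²)) = 2/(1+0.025130) = 2/1.025130 = 1.95097.
At ω = 1.95097 every |λ(B_ω)| = ω−1, so ρ_SOR = 0.95097.

ω* = 1.95097, ρ_SOR = 0.95097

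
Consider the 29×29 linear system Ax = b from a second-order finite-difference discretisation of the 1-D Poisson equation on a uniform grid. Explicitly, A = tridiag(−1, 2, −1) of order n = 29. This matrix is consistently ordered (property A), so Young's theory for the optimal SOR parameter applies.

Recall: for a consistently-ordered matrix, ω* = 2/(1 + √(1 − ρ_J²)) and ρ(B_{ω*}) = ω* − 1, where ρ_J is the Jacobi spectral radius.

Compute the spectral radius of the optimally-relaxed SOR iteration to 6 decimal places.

[ρ_J] n=29: ρ(B_J) = cos(π/(n+1)) = cos(π/30) = 0.994522.
√(1−ρ_J²) simplifies to sin(π/30) = 0.1045285.
So ω* = 2/1.1045285 = 1.810727 (Young).
ρ_SOR = ω* − 1 = 1.810727 − 1 = 0.810727.

ρ_SOR = 0.810727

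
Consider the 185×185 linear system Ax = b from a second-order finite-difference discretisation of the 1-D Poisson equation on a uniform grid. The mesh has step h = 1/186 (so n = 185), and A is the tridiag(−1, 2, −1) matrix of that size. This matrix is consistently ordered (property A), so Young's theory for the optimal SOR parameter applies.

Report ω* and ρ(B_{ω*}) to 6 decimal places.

ω* = 1.966782, ρ_SOR = 0.966782

ρ_J = max_k |cos(kπ/186)| = cos(π/186) = 0.999857
√(1−ρ_J²) simplifies to sin(π/186) = 0.0168895.
ω* = 2/(1+0.0168895) = 1.966782
[ρ_SOR] ω* − 1 = 0.966782.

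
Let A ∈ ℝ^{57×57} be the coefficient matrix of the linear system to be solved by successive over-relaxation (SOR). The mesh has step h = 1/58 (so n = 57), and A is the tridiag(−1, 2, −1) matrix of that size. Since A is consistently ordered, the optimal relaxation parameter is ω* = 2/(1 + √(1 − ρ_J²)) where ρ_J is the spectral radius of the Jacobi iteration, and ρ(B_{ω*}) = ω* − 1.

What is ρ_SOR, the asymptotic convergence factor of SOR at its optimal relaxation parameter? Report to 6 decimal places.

ρ_SOR = 0.897283

spectrum of D⁻¹(L+U) = {cos(kπ/58) : 1≤k≤57}; ρ_J = cos(π/58) = 0.998533.
√(1−ρ_J²) simplifies to sin(π/58) = 0.0541389.
ω* = 2/(1+0.0541389) = 1.897283
At ω = 1.897283 every |λ(B_ω)| = ω−1, so ρ_SOR = 0.897283.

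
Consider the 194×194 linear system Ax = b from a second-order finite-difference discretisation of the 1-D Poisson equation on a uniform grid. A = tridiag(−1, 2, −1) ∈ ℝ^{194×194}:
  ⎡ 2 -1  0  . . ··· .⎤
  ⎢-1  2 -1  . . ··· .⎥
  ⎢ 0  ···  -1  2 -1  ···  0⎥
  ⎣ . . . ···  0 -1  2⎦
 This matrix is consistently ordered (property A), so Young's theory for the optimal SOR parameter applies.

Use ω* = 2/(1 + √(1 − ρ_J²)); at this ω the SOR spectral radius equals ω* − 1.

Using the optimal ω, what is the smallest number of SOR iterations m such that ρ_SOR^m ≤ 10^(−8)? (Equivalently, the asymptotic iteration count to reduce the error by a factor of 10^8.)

ρ_J = max_k |cos(kπ/195)| = cos(π/195) = 0.9998702
√(1−ρ_J²) simplifies to sin(π/195) = 0.0161100.
Then 2/(1+√(1−ρ_J²)) = 2/(1+0.0161100); ω* = 2/1.0161100 = 1.9682908.
[ρ_SOR] ω* − 1 = 0.9682908.
m ≥ 8·ln10 / (−ln 0.9682908) = 571.667; smallest integer m = 572.

m = 572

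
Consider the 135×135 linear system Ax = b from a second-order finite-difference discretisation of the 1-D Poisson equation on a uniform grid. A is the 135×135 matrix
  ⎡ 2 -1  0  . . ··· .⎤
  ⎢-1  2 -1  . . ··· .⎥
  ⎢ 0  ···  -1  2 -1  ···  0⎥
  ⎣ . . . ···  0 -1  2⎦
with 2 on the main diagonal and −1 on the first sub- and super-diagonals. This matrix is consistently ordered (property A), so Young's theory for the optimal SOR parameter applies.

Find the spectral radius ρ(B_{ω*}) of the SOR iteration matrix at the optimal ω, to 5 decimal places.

ρ_SOR = 0.95485

n=135: λ(B_J) = 1 − λ(A)/2 = cos(kπ/136); k=1 gives ρ_J = 0.99973.
√(1 − cos²(π/136)) = sin(π/136) ≈ 0.023098.
Then 2/(1+√(1−ρ_J²)) = 2/(1+0.023098); ω* = 2/1.023098 = 1.95485.
ρ_SOR = ω* − 1 ≈ 0.95485.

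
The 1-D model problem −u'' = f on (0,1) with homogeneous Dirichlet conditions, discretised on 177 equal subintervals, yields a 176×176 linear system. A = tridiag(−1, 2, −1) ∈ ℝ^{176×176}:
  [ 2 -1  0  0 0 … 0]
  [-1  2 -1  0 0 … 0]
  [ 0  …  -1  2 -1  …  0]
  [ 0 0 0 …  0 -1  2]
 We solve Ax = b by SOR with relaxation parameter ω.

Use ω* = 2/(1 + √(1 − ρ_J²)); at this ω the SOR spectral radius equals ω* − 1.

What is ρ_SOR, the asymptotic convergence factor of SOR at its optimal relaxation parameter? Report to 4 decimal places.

ρ_SOR = 0.9651

spectrum of D⁻¹(L+U) = {cos(kπ/177) : 1≤k≤176}; ρ_J = cos(π/177) = 0.9998.
root = sin(π/177) = 0.01775  (since 1−cos² = sin²).
ω* = 2/(1 + 0.01775) = 2/1.01775 = 1.9651.
ρ_SOR = ω* − 1 = 1.9651 − 1 = 0.9651.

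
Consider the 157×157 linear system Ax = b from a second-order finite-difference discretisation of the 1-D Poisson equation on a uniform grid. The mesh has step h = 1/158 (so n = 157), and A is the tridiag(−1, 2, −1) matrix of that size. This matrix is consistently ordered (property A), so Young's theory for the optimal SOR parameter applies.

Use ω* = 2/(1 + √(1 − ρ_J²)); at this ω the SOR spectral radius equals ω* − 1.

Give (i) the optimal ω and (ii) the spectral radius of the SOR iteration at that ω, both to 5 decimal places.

ω* = 1.96101, ρ_SOR = 0.96101

½·tridiag(1,0,1) at n=157: λ_k = cos(kπ/158); max |λ| at k=1 ⇒ ρ_J = cos(π/158) ≈ 0.99980.
1 − cos²(π/158) = sin²(π/158) ⇒ √(1−ρ_J²) = sin(π/158) = 0.019882.
[ω*] 2 ÷ (1 + 0.019882) = 2 ÷ 1.019882 = 1.96101.
[ρ_SOR] ω* − 1 = 0.96101.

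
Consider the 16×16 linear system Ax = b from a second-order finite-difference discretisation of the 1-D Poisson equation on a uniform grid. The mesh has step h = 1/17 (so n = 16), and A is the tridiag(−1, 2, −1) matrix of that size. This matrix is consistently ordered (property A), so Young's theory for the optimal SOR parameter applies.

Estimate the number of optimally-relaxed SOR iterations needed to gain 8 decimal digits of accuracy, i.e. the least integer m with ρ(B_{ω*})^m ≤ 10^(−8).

½·tridiag(1,0,1) at n=16: λ_k = cos(kπ/17); max |λ| at k=1 ⇒ ρ_J = cos(π/17) ≈ 0.9829731.
√(1 − cos²(π/17)) = sin(π/17) ≈ 0.1837495.
Then 2/(1+√(1−ρ_J²)) = 2/(1+0.1837495); ω* = 2/1.1837495 = 1.6895466.
and ρ(B_{ω*}) = 1.6895466 − 1 = 0.6895466.
For 8 digits: m = 8·ln10 / (−ln 0.6895466) = 18.4207/0.371721 = 49.555; round up → m = 50.

m = 50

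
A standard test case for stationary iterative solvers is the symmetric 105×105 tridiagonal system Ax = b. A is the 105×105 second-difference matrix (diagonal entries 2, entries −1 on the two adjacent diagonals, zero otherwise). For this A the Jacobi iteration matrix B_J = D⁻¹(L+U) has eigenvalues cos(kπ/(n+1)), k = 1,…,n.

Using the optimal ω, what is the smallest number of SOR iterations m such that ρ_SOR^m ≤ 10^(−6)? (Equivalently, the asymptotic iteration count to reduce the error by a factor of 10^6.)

m = 234

n=105: λ(B_J) = 1 − λ(A)/2 = cos(kπ/106); k=1 gives ρ_J = 0.9995608.
√(1 − cos²(π/106)) = sin(π/106) ≈ 0.0296333.
So ω* = 2/1.0296333 = 1.9424391 (Young).
ρ(B_{ω*}) = ω*−1 = 0.9424391
ρ_SOR^m ≤ 10^(−6) ⇔ m ≥ 6·ln10/(−ln 0.9424391) = 13.8155/0.059284 = 233.039; m = ⌈233.039⌉ = 234.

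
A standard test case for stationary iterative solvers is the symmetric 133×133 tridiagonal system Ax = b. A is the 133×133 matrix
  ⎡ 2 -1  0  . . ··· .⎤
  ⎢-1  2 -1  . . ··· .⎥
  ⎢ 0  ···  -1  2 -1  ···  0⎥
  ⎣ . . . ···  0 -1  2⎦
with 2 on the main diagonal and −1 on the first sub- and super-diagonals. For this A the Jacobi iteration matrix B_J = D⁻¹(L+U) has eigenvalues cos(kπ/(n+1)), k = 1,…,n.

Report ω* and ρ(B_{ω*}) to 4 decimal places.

ω* = 1.9542, ρ_SOR = 0.9542

ρ_J = max_k |cos(kπ/134)| = cos(π/134) = 0.9997
1 − cos²(π/134) = sin²(π/134) ⇒ √(1−ρ_J²) = sin(π/134) = 0.02344.
Then 2/(1+√(1−ρ_J²)) = 2/(1+0.02344); ω* = 2/1.02344 = 1.9542.
and ρ(B_{ω*}) = 1.9542 − 1 = 0.9542.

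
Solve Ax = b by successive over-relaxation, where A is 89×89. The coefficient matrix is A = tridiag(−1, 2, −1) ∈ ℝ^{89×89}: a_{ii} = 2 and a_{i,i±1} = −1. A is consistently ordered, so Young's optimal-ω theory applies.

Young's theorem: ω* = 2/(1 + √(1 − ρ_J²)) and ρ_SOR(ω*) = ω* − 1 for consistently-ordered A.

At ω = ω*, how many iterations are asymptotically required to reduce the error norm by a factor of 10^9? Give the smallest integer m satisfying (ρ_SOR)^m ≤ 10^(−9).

m = 297

½·tridiag(1,0,1) at n=89: λ_k = cos(kπ/90); max |λ| at k=1 ⇒ ρ_J = cos(π/90) ≈ 0.9993908.
root = sin(π/90) = 0.0348995  (since 1−cos² = sin²).
So ω* = 2/1.0348995 = 1.9325548 (Young).
At ω = 1.9325548 every |λ(B_ω)| = ω−1, so ρ_SOR = 0.9325548.
For 9 digits: m = 9·ln10 / (−ln 0.9325548) = 20.7233/0.0698274 = 296.779; round up → m = 297.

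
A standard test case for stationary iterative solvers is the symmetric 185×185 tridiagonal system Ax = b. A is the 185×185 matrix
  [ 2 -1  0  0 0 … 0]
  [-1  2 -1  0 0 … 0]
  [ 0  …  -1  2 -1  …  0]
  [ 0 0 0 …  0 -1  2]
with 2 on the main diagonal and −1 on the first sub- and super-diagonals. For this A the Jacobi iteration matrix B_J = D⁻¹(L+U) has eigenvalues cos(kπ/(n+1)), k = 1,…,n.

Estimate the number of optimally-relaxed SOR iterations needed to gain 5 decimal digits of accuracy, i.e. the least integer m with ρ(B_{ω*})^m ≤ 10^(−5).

m = 341

n=185: λ(B_J) = 1 − λ(A)/2 = cos(kπ/186); k=1 gives ρ_J = 0.9998574.
1 − cos²(π/186) = sin²(π/186) ⇒ √(1−ρ_J²) = sin(π/186) = 0.0168895.
ω* = 2/(1 + 0.0168895) = 2/1.0168895 = 1.9667820.
ρ(B_{ω*}) = ω*−1 = 0.9667820
(0.9667820)^m ≤ 10^{−5}  ⇒  m·ln(0.9667820) ≤ −5·ln10  ⇒  m ≥ 340.798  ⇒  m = 341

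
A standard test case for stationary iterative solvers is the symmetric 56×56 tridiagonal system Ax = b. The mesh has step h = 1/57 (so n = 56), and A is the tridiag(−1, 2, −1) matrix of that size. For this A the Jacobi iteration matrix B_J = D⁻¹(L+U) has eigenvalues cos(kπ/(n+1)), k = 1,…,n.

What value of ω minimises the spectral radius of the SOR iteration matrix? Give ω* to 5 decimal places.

ω* = 1.89558

[ρ_J] n=56: ρ(B_J) = cos(π/(n+1)) = cos(π/57) = 0.99848.
√(1−ρ_J²) simplifies to sin(π/57) = 0.055088.
ω* = 2 / (1 + 0.055088) = 2 / 1.055088 ≈ 1.89558.
ρ_SOR = ω* − 1 = 1.89558 − 1 = 0.89558.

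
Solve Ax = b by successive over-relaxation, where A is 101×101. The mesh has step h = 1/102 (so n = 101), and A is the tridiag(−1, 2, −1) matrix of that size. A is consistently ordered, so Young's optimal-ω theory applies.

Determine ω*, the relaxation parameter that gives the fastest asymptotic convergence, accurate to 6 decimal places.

ω* = 1.940250

n=101: λ(B_J) = 1 − λ(A)/2 = cos(kπ/102); k=1 gives ρ_J = 0.999526.
1 − cos²(π/102) = sin²(π/102) ⇒ √(1−ρ_J²) = sin(π/102) = 0.0307951.
ω* = 2/(1+0.0307951) = 1.940250
Hence ρ(B_{ω*}) = 1.940250 − 1 = 0.940250.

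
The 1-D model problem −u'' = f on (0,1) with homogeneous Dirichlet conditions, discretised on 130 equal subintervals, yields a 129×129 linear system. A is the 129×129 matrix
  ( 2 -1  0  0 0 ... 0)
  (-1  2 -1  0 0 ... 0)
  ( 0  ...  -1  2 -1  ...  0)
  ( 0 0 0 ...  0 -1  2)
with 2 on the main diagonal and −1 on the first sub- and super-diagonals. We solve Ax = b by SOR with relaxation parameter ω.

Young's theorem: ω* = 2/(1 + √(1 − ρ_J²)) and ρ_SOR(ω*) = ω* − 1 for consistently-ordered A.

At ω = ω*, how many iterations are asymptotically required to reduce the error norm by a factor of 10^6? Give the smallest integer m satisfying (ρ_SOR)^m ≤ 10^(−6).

m = 286

spectrum of D⁻¹(L+U) = {cos(kπ/130) : 1≤k≤129}; ρ_J = cos(π/130) = 0.9997080.
√(1 − cos²(π/130)) = sin(π/130) ≈ 0.0241637.
Young: ω* = 2/(1+√(1−ρ_J²)) = 2/(1+0.0241637) = 2/1.0241637 = 1.9528128.
ρ_SOR = ω* − 1 = 1.9528128 − 1 = 0.9528128.
(0.9528128)^m ≤ 10^{−6}  ⇒  m·ln(0.9528128) ≤ −6·ln10  ⇒  m ≥ 285.817  ⇒  m = 286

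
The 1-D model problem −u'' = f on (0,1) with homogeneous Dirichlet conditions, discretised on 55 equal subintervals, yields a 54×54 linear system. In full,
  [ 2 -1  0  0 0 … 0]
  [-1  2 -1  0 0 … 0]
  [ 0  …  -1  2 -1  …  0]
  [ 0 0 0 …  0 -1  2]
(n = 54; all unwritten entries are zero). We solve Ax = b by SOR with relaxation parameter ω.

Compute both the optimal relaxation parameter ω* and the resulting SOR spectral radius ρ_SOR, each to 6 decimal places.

spectrum of D⁻¹(L+U) = {cos(kπ/55) : 1≤k≤54}; ρ_J = cos(π/55) = 0.998369.
√(1−ρ_J²) = |sin(π/55)| = 0.0570888
[ω*] 2 ÷ (1 + 0.0570888) = 2 ÷ 1.0570888 = 1.891989.
ρ_SOR = ω* − 1 = 1.891989 − 1 = 0.891989.

ω* = 1.891989, ρ_SOR = 0.891989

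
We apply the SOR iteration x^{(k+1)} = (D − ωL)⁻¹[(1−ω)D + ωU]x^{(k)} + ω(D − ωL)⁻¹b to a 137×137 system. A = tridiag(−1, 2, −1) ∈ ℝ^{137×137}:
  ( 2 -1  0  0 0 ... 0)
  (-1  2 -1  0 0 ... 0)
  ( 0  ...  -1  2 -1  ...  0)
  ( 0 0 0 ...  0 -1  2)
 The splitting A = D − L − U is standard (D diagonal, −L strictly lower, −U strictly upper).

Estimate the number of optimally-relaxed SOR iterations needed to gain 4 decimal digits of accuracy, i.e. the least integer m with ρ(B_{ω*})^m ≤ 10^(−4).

½·tridiag(1,0,1) at n=137: λ_k = cos(kπ/138); max |λ| at k=1 ⇒ ρ_J = cos(π/138) ≈ 0.9997409.
√(1−ρ_J²) simplifies to sin(π/138) = 0.0227632.
So ω* = 2/1.0227632 = 1.9554869 (Young).
[ρ_SOR] ω* − 1 = 0.9554869.
4·ln10 = 9.21034; −ln(0.9554869) = 0.0455342; m = ⌈9.21034/0.0455342⌉ = ⌈202.273⌉ = 203.

m = 203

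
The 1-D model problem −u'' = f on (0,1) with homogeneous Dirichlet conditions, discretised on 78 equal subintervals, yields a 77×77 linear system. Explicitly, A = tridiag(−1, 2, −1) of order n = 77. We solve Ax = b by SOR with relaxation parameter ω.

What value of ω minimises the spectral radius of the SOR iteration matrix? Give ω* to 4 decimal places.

ω* = 1.9226

[ρ_J] n=77: ρ(B_J) = cos(π/(n+1)) = cos(π/78) = 0.9992.
√(1−ρ_J²) = |sin(π/78)| = 0.04027
ω* = 2 / (1 + 0.04027) = 2 / 1.04027 ≈ 1.9226.
[ρ_SOR] ω* − 1 = 0.9226.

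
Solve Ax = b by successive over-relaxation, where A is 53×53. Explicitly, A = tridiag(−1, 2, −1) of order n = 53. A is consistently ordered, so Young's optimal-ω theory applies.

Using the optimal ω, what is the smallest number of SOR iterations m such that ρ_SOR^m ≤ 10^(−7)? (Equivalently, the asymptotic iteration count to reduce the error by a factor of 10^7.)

[ρ_J] n=53: ρ(B_J) = cos(π/(n+1)) = cos(π/54) = 0.9983082.
√(1−ρ_J²) simplifies to sin(π/54) = 0.0581448.
So ω* = 2/1.0581448 = 1.8901005 (Young).
ρ_SOR = ω* − 1 ≈ 0.8901005.
7·ln10 = 16.1181; −ln(0.8901005) = 0.116421; m = ⌈16.1181/0.116421⌉ = ⌈138.447⌉ = 139.

m = 139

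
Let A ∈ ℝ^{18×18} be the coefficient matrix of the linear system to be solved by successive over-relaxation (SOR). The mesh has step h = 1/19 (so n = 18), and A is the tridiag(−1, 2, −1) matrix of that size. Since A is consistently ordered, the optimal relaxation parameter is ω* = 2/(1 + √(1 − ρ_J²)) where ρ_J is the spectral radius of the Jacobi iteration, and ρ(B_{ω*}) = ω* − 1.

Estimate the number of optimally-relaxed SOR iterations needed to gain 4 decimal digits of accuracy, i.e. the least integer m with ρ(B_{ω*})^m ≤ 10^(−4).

ρ_J = max_k |cos(kπ/19)| = cos(π/19) = 0.9863613
√(1−ρ_J²) = |sin(π/19)| = 0.1645946
[ω*] 2 ÷ (1 + 0.1645946) = 2 ÷ 1.1645946 = 1.7173358.
Hence ρ(B_{ω*}) = 1.7173358 − 1 = 0.7173358.
(0.7173358)^m ≤ 10^{−4}  ⇒  m·ln(0.7173358) ≤ −4·ln10  ⇒  m ≥ 27.724  ⇒  m = 28

m = 28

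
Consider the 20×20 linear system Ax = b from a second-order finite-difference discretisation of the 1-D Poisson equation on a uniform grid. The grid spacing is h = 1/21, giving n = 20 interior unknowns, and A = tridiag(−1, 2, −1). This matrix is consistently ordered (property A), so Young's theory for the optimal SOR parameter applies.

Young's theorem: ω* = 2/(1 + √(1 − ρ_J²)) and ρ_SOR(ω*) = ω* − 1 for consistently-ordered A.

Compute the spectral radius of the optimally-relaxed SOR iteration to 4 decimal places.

ρ_J = max_k |cos(kπ/21)| = cos(π/21) = 0.9888
root = sin(π/21) = 0.14904  (since 1−cos² = sin²).
So ω* = 2/1.14904 = 1.7406 (Young).
ρ_SOR = ω* − 1 = 1.7406 − 1 = 0.7406.

ρ_SOR = 0.7406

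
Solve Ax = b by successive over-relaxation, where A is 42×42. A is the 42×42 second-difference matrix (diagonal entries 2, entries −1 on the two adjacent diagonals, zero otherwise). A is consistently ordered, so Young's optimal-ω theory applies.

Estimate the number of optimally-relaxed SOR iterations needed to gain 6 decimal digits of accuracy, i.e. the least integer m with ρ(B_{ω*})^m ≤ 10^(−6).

n=42: λ(B_J) = 1 − λ(A)/2 = cos(kπ/43); k=1 gives ρ_J = 0.9973323.
root = sin(π/43) = 0.0729953  (since 1−cos² = sin²).
Young: ω* = 2/(1+√(1−ρ_J²)) = 2/(1+0.0729953) = 2/1.0729953 = 1.8639411.
ρ_SOR = ω* − 1 ≈ 0.8639411.
6·ln10 = 13.8155; −ln(0.8639411) = 0.146251; m = ⌈13.8155/0.146251⌉ = ⌈94.464⌉ = 95.

m = 95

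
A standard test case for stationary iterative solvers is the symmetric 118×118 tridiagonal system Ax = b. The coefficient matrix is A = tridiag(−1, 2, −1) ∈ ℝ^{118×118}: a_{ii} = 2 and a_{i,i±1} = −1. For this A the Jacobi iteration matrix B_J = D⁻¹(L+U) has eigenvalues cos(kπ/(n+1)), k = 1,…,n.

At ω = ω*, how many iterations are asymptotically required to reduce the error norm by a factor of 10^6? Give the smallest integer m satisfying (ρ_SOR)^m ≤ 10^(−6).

B_J for the 118×118 system has eigenvalues cos(kπ/119); ρ_J = cos(π/119) = 0.9996515.
root = sin(π/119) = 0.0263969  (since 1−cos² = sin²).
[ω*] 2 ÷ (1 + 0.0263969) = 2 ÷ 1.0263969 = 1.9485640.
[ρ_SOR] ω* − 1 = 0.9485640.
6·ln10 = 13.8155; −ln(0.9485640) = 0.052806; m = ⌈13.8155/0.052806⌉ = ⌈261.627⌉ = 262.

m = 262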